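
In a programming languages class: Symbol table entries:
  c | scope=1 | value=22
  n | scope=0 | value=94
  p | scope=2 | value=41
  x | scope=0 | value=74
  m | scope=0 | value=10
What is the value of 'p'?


Searching symbol table for 'p':
  c | scope=1 | value=22
  n | scope=0 | value=94
  p | scope=2 | value=41 <- MATCH
  x | scope=0 | value=74
  m | scope=0 | value=10
Found 'p' at scope 2 with value 41

41


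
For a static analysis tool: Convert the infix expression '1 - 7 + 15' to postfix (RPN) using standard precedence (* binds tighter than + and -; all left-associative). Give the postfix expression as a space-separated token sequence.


Applying the shunting-yard algorithm:
  Operand 1 -> output
  Push '-' onto operator stack -> op-stack: [-]
  Operand 7 -> output
  See '+' (prec 1); top '-' (prec 1) >= it -> pop '-' to output
  Push '+' onto operator stack -> op-stack: [+]
  Operand 15 -> output
  End of input: pop '+' to output
Postfix result: 1 7 - 15 +

1 7 - 15 +


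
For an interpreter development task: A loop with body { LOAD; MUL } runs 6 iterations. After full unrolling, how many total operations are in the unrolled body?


Loop body operations: LOAD, MUL (2 ops per iteration)
Unrolling 6 iterations:
  Iteration 1: LOAD, MUL (2 ops)
  Iteration 2: LOAD, MUL (2 ops)
  Iteration 3: LOAD, MUL (2 ops)
  Iteration 4: LOAD, MUL (2 ops)
  Iteration 5: LOAD, MUL (2 ops)
  Iteration 6: LOAD, MUL (2 ops)
Total: 6 iterations * 2 ops/iter = 12 operations

12


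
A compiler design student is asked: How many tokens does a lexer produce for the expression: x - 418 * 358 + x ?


Scanning 'x - 418 * 358 + x'
Token 1: 'x' -> identifier
Token 2: '-' -> operator
Token 3: '418' -> integer_literal
Token 4: '*' -> operator
Token 5: '358' -> integer_literal
Token 6: '+' -> operator
Token 7: 'x' -> identifier
Total tokens: 7

7


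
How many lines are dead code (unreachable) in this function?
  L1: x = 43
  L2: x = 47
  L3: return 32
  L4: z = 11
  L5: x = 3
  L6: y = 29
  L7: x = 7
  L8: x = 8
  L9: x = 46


Analyzing control flow:
  L1: reachable (before return)
  L2: reachable (before return)
  L3: reachable (return statement)
  L4: DEAD (after return at L3)
  L5: DEAD (after return at L3)
  L6: DEAD (after return at L3)
  L7: DEAD (after return at L3)
  L8: DEAD (after return at L3)
  L9: DEAD (after return at L3)
Return at L3, total lines = 9
Dead lines: L4 through L9
Count: 6

6


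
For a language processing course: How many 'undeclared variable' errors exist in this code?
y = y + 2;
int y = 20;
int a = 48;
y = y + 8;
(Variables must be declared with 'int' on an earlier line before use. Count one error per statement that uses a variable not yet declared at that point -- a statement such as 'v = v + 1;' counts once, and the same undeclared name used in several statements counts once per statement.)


Scanning code line by line:
  Line 1: use 'y' -> ERROR (undeclared)
  Line 2: declare 'y' -> declared = ['y']
  Line 3: declare 'a' -> declared = ['a', 'y']
  Line 4: use 'y' -> OK (declared)
Total undeclared variable errors: 1

1


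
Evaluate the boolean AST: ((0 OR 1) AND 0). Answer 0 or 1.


Step 1: Evaluate inner node
  0 OR 1 = 1
Step 2: Evaluate root node
  1 AND 0 = 0

0


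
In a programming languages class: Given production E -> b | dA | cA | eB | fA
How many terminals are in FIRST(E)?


Production: E -> b | dA | cA | eB | fA
Examining each alternative for leading terminals:
  E -> b : first terminal = 'b'
  E -> dA : first terminal = 'd'
  E -> cA : first terminal = 'c'
  E -> eB : first terminal = 'e'
  E -> fA : first terminal = 'f'
FIRST(E) = {b, c, d, e, f}
Count: 5

5


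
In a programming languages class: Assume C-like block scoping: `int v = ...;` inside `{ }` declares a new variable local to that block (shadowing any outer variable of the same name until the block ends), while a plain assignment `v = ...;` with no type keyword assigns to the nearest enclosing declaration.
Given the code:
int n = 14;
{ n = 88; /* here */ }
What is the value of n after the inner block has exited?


Analyzing scoping rules:
Outer scope: declares n = 14
Inner block: 'n = 88;' has no type keyword, so it is an assignment to the outer n (no shadowing)
The assignment changed the outer variable itself, so the new value persists after the block -> 88
Result: 88

88


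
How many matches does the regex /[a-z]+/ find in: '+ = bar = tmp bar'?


Pattern: /[a-z]+/ (identifiers)
Input: '+ = bar = tmp bar'
Scanning for matches:
  Match 1: 'bar'
  Match 2: 'tmp'
  Match 3: 'bar'
Total matches: 3

3


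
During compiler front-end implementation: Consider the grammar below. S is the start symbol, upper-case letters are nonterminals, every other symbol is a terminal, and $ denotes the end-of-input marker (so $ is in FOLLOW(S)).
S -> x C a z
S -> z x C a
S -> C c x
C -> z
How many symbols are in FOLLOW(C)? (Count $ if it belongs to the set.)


S is the start symbol and does not occur in any rule body, so FOLLOW(S) = {$}.
Examining every occurrence of C in a rule body:
  S -> x C a z : C is followed by terminal 'a' -> add 'a'
  S -> z x C a : C is followed by terminal 'a' -> add 'a' (already in the set)
  S -> C c x : C is followed by terminal 'c' -> add 'c'
  C -> z : C does not occur in the body -> contributes nothing
FOLLOW(C) = {a, c}
Count: 2

2


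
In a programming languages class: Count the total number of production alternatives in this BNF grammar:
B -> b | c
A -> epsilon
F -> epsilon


Counting alternatives per rule:
  B: 2 alternative(s)
  A: 1 alternative(s)
  F: 1 alternative(s)
Sum: 2 + 1 + 1 = 4

4


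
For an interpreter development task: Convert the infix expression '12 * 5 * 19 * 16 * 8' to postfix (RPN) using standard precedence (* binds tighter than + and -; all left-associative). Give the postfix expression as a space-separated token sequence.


Applying the shunting-yard algorithm:
  Operand 12 -> output
  Push '*' onto operator stack -> op-stack: [*]
  Operand 5 -> output
  See '*' (prec 2); top '*' (prec 2) >= it -> pop '*' to output
  Push '*' onto operator stack -> op-stack: [*]
  Operand 19 -> output
  See '*' (prec 2); top '*' (prec 2) >= it -> pop '*' to output
  Push '*' onto operator stack -> op-stack: [*]
  Operand 16 -> output
  See '*' (prec 2); top '*' (prec 2) >= it -> pop '*' to output
  Push '*' onto operator stack -> op-stack: [*]
  Operand 8 -> output
  End of input: pop '*' to output
Postfix result: 12 5 * 19 * 16 * 8 *

12 5 * 19 * 16 * 8 *


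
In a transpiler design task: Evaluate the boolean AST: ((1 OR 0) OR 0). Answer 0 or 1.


Step 1: Evaluate inner node
  1 OR 0 = 1
Step 2: Evaluate root node
  1 OR 0 = 1

1


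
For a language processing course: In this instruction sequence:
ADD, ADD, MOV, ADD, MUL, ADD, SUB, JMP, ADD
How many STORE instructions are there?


Scanning instruction sequence for STORE:
  Position 1: ADD
  Position 2: ADD
  Position 3: MOV
  Position 4: ADD
  Position 5: MUL
  Position 6: ADD
  Position 7: SUB
  Position 8: JMP
  Position 9: ADD
Matches at positions: []
Total STORE count: 0

0


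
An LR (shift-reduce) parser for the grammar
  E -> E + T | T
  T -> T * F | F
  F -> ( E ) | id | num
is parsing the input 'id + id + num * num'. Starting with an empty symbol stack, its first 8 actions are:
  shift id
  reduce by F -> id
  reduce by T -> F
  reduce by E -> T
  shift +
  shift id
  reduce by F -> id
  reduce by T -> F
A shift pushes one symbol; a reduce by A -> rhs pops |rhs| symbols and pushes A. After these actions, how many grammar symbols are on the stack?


Tracking the symbol stack through each action:
  Action 1: shift 'id' : push -> stack = [id] (size 1)
  Action 2: reduce by F -> id : pop 1, push F -> stack = [F] (size 1)
  Action 3: reduce by T -> F : pop 1, push T -> stack = [T] (size 1)
  Action 4: reduce by E -> T : pop 1, push E -> stack = [E] (size 1)
  Action 5: shift '+' : push -> stack = [E, +] (size 2)
  Action 6: shift 'id' : push -> stack = [E, +, id] (size 3)
  Action 7: reduce by F -> id : pop 1, push F -> stack = [E, +, F] (size 3)
  Action 8: reduce by T -> F : pop 1, push T -> stack = [E, +, T] (size 3)
Final stack size: 3

3


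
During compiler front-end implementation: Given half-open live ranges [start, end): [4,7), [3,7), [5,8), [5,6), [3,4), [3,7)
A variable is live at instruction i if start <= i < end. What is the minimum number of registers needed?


Live ranges:
  Var0: [4, 7)
  Var1: [3, 7)
  Var2: [5, 8)
  Var3: [5, 6)
  Var4: [3, 4)
  Var5: [3, 7)
Sweep-line events (position, delta, active):
  pos=3 start -> active=1
  pos=3 start -> active=2
  pos=3 start -> active=3
  pos=4 end -> active=2
  pos=4 start -> active=3
  pos=5 start -> active=4
  pos=5 start -> active=5
  pos=6 end -> active=4
  pos=7 end -> active=3
  pos=7 end -> active=2
  pos=7 end -> active=1
  pos=8 end -> active=0
Maximum simultaneous active: 5
Minimum registers needed: 5

5


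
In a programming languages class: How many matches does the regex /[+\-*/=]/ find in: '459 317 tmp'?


Pattern: /[+\-*/=]/ (operators)
Input: '459 317 tmp'
Scanning for matches:
Total matches: 0

0


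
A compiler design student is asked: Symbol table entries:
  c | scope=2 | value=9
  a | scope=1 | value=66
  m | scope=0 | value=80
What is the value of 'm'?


Searching symbol table for 'm':
  c | scope=2 | value=9
  a | scope=1 | value=66
  m | scope=0 | value=80 <- MATCH
Found 'm' at scope 0 with value 80

80


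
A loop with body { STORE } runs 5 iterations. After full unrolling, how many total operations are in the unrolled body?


Loop body operations: STORE (1 op per iteration)
Unrolling 5 iterations:
  Iteration 1: STORE (1 ops)
  Iteration 2: STORE (1 ops)
  Iteration 3: STORE (1 ops)
  Iteration 4: STORE (1 ops)
  Iteration 5: STORE (1 ops)
Total: 5 iterations * 1 ops/iter = 5 operations

5


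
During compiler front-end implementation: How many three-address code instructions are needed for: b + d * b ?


Expression: b + d * b
Generating three-address code (respecting * over +/- precedence):
  Instruction 1: t1 = d * b
  Instruction 2: t2 = b + t1
Total instructions: 2

2


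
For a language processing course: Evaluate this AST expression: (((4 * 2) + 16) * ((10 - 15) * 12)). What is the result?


Expression: (((4 * 2) + 16) * ((10 - 15) * 12))
Evaluating step by step:
  4 * 2 = 8
  8 + 16 = 24
  10 - 15 = -5
  -5 * 12 = -60
  24 * -60 = -1440
Result: -1440

-1440


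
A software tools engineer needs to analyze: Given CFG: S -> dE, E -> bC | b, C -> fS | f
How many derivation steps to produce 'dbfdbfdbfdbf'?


Grammar: S -> dE, E -> bC | b, C -> fS | f
Deriving 'dbfdbfdbfdbf':
Step 1: S -> dE => dE
Step 2: E -> bC => dbC
Step 3: C -> fS => dbfS
Step 4: S -> dE => dbfdE
Step 5: E -> bC => dbfdbC
Step 6: C -> fS => dbfdbfS
Step 7: S -> dE => dbfdbfdE
Step 8: E -> bC => dbfdbfdbC
Step 9: C -> fS => dbfdbfdbfS
Step 10: S -> dE => dbfdbfdbfdE
Step 11: E -> bC => dbfdbfdbfdbC
Step 12: C -> f => dbfdbfdbfdbf
Total derivation steps: 12

12


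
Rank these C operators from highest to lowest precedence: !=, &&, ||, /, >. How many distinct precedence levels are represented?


Looking up precedence for each operator:
  != -> precedence 3
  && -> precedence 2
  || -> precedence 1
  / -> precedence 6
  > -> precedence 4
Sorted highest to lowest: /, >, !=, &&, ||
Distinct precedence values: [6, 4, 3, 2, 1]
Number of distinct levels: 5

5


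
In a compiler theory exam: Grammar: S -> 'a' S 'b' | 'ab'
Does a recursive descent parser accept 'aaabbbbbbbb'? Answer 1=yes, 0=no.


Grammar accepts strings of the form a^n b^n (n >= 1)
Word: 'aaabbbbbbbb'
Counting: 3 a's and 8 b's
Check: 3 == 8? No
Mismatch: a-count != b-count
Rejected

0


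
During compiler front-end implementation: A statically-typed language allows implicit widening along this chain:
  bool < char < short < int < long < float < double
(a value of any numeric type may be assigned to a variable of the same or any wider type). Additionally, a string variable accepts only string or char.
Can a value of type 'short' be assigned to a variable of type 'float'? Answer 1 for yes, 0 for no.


Target variable type: float
Source value type: short
Numeric ranks: short=2, float=5
Widening allowed iff rank(source) <= rank(target): 2 <= 5? Yes
Result: 1

1


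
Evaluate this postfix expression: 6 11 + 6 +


Processing tokens left to right:
Push 6, Push 11
Pop 6 and 11, compute 6 + 11 = 17, push 17
Push 6
Pop 17 and 6, compute 17 + 6 = 23, push 23
Stack result: 23

23


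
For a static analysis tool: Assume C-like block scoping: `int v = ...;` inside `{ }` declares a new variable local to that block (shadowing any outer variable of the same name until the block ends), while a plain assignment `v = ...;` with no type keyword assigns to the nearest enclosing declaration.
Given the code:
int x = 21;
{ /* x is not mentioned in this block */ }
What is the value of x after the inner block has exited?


Analyzing scoping rules:
Outer scope: declares x = 21
Inner block: x is neither redeclared nor assigned -> unchanged
After the block -> 21
Result: 21

21


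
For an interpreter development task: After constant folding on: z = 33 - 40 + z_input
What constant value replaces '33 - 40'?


Identifying constant sub-expression:
  Original: z = 33 - 40 + z_input
  33 and 40 are both compile-time constants
  Evaluating: 33 - 40 = -7
  After folding: z = -7 + z_input

-7


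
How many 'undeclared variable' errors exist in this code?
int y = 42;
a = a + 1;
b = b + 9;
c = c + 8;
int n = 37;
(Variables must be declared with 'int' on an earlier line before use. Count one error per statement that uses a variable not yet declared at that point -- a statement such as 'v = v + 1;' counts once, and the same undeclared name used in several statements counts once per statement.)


Scanning code line by line:
  Line 1: declare 'y' -> declared = ['y']
  Line 2: use 'a' -> ERROR (undeclared)
  Line 3: use 'b' -> ERROR (undeclared)
  Line 4: use 'c' -> ERROR (undeclared)
  Line 5: declare 'n' -> declared = ['n', 'y']
Total undeclared variable errors: 3

3


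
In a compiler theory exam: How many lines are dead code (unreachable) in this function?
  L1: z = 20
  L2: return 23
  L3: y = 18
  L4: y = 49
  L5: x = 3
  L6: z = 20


Analyzing control flow:
  L1: reachable (before return)
  L2: reachable (return statement)
  L3: DEAD (after return at L2)
  L4: DEAD (after return at L2)
  L5: DEAD (after return at L2)
  L6: DEAD (after return at L2)
Return at L2, total lines = 6
Dead lines: L3 through L6
Count: 4

4


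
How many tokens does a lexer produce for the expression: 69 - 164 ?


Scanning '69 - 164'
Token 1: '69' -> integer_literal
Token 2: '-' -> operator
Token 3: '164' -> integer_literal
Total tokens: 3

3


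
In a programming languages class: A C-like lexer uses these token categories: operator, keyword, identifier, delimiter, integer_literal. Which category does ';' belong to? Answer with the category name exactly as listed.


Token: ';'
Checking categories:
  identifier: no
  integer_literal: no
  operator: no
  keyword: no
  delimiter: YES
Category: delimiter

delimiter


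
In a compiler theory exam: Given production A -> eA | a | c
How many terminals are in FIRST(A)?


Production: A -> eA | a | c
Examining each alternative for leading terminals:
  A -> eA : first terminal = 'e'
  A -> a : first terminal = 'a'
  A -> c : first terminal = 'c'
FIRST(A) = {a, c, e}
Count: 3

3


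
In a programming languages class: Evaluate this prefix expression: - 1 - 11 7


Parsing prefix expression: - 1 - 11 7
Step 1: Innermost operation '- 11 7'
  11 - 7 = 4
Step 2: Outer operation '- 1 [4]'
  1 - 4 = -3

-3


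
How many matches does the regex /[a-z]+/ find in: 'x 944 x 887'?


Pattern: /[a-z]+/ (identifiers)
Input: 'x 944 x 887'
Scanning for matches:
  Match 1: 'x'
  Match 2: 'x'
Total matches: 2

2


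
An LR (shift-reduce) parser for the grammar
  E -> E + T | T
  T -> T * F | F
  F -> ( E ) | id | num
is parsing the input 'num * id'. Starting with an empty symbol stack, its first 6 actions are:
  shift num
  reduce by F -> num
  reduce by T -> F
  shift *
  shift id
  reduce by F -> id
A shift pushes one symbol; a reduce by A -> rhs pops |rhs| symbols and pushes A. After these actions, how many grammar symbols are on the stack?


Tracking the symbol stack through each action:
  Action 1: shift 'num' : push -> stack = [num] (size 1)
  Action 2: reduce by F -> num : pop 1, push F -> stack = [F] (size 1)
  Action 3: reduce by T -> F : pop 1, push T -> stack = [T] (size 1)
  Action 4: shift '*' : push -> stack = [T, *] (size 2)
  Action 5: shift 'id' : push -> stack = [T, *, id] (size 3)
  Action 6: reduce by F -> id : pop 1, push F -> stack = [T, *, F] (size 3)
Final stack size: 3

3


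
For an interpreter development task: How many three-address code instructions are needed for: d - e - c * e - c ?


Expression: d - e - c * e - c
Generating three-address code (respecting * over +/- precedence):
  Instruction 1: t1 = c * e
  Instruction 2: t2 = d - e
  Instruction 3: t3 = t2 - t1
  Instruction 4: t4 = t3 - c
Total instructions: 4

4


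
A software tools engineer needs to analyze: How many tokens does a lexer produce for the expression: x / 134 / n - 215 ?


Scanning 'x / 134 / n - 215'
Token 1: 'x' -> identifier
Token 2: '/' -> operator
Token 3: '134' -> integer_literal
Token 4: '/' -> operator
Token 5: 'n' -> identifier
Token 6: '-' -> operator
Token 7: '215' -> integer_literal
Total tokens: 7

7


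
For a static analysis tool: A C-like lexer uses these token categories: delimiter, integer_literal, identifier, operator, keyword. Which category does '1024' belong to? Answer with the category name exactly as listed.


Token: '1024'
Checking categories:
  identifier: no
  integer_literal: YES
  operator: no
  keyword: no
  delimiter: no
Category: integer_literal

integer_literal


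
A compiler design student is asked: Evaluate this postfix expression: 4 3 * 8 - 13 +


Processing tokens left to right:
Push 4, Push 3
Pop 4 and 3, compute 4 * 3 = 12, push 12
Push 8
Pop 12 and 8, compute 12 - 8 = 4, push 4
Push 13
Pop 4 and 13, compute 4 + 13 = 17, push 17
Stack result: 17

17


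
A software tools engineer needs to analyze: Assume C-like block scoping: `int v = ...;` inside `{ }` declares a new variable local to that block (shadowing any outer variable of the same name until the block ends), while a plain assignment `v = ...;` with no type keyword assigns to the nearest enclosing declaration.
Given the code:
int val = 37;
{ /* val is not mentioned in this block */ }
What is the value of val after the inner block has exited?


Analyzing scoping rules:
Outer scope: declares val = 37
Inner block: val is neither redeclared nor assigned -> unchanged
After the block -> 37
Result: 37

37


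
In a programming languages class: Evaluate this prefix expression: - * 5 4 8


Parsing prefix expression: - * 5 4 8
Step 1: Innermost operation '* 5 4'
  5 * 4 = 20
Step 2: Outer operation '- [20] 8'
  20 - 8 = 12

12


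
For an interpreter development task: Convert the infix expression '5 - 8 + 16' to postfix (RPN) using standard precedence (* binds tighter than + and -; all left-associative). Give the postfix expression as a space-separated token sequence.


Applying the shunting-yard algorithm:
  Operand 5 -> output
  Push '-' onto operator stack -> op-stack: [-]
  Operand 8 -> output
  See '+' (prec 1); top '-' (prec 1) >= it -> pop '-' to output
  Push '+' onto operator stack -> op-stack: [+]
  Operand 16 -> output
  End of input: pop '+' to output
Postfix result: 5 8 - 16 +

5 8 - 16 +


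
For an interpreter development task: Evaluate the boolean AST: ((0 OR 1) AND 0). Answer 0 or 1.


Step 1: Evaluate inner node
  0 OR 1 = 1
Step 2: Evaluate root node
  1 AND 0 = 0

0


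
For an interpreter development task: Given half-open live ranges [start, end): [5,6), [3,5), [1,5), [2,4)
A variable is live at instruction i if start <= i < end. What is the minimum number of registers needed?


Live ranges:
  Var0: [5, 6)
  Var1: [3, 5)
  Var2: [1, 5)
  Var3: [2, 4)
Sweep-line events (position, delta, active):
  pos=1 start -> active=1
  pos=2 start -> active=2
  pos=3 start -> active=3
  pos=4 end -> active=2
  pos=5 end -> active=1
  pos=5 end -> active=0
  pos=5 start -> active=1
  pos=6 end -> active=0
Maximum simultaneous active: 3
Minimum registers needed: 3

3


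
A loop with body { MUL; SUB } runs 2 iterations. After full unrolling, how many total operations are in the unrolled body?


Loop body operations: MUL, SUB (2 ops per iteration)
Unrolling 2 iterations:
  Iteration 1: MUL, SUB (2 ops)
  Iteration 2: MUL, SUB (2 ops)
Total: 2 iterations * 2 ops/iter = 4 operations

4


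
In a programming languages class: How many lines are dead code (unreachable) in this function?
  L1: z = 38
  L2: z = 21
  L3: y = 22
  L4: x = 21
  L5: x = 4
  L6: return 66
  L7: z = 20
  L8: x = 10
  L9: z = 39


Analyzing control flow:
  L1: reachable (before return)
  L2: reachable (before return)
  L3: reachable (before return)
  L4: reachable (before return)
  L5: reachable (before return)
  L6: reachable (return statement)
  L7: DEAD (after return at L6)
  L8: DEAD (after return at L6)
  L9: DEAD (after return at L6)
Return at L6, total lines = 9
Dead lines: L7 through L9
Count: 3

3


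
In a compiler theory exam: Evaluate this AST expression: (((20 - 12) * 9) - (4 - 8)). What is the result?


Expression: (((20 - 12) * 9) - (4 - 8))
Evaluating step by step:
  20 - 12 = 8
  8 * 9 = 72
  4 - 8 = -4
  72 - -4 = 76
Result: 76

76


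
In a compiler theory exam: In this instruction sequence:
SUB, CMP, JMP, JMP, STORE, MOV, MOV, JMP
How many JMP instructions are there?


Scanning instruction sequence for JMP:
  Position 1: SUB
  Position 2: CMP
  Position 3: JMP <- MATCH
  Position 4: JMP <- MATCH
  Position 5: STORE
  Position 6: MOV
  Position 7: MOV
  Position 8: JMP <- MATCH
Matches at positions: [3, 4, 8]
Total JMP count: 3

3


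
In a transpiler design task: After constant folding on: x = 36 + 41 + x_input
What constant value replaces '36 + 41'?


Identifying constant sub-expression:
  Original: x = 36 + 41 + x_input
  36 and 41 are both compile-time constants
  Evaluating: 36 + 41 = 77
  After folding: x = 77 + x_input

77


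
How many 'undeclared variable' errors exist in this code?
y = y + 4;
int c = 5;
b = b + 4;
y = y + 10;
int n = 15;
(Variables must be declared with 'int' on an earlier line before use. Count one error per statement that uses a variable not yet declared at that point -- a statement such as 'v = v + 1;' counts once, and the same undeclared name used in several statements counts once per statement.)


Scanning code line by line:
  Line 1: use 'y' -> ERROR (undeclared)
  Line 2: declare 'c' -> declared = ['c']
  Line 3: use 'b' -> ERROR (undeclared)
  Line 4: use 'y' -> ERROR (undeclared)
  Line 5: declare 'n' -> declared = ['c', 'n']
Total undeclared variable errors: 3

3


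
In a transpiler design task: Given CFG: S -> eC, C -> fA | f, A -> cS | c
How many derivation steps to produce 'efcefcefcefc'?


Grammar: S -> eC, C -> fA | f, A -> cS | c
Deriving 'efcefcefcefc':
Step 1: S -> eC => eC
Step 2: C -> fA => efA
Step 3: A -> cS => efcS
Step 4: S -> eC => efceC
Step 5: C -> fA => efcefA
Step 6: A -> cS => efcefcS
Step 7: S -> eC => efcefceC
Step 8: C -> fA => efcefcefA
Step 9: A -> cS => efcefcefcS
Step 10: S -> eC => efcefcefceC
Step 11: C -> fA => efcefcefcefA
Step 12: A -> c => efcefcefcefc
Total derivation steps: 12

12


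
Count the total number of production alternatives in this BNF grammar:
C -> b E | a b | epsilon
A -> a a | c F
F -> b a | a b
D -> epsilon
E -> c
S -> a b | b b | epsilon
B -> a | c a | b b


Counting alternatives per rule:
  C: 3 alternative(s)
  A: 2 alternative(s)
  F: 2 alternative(s)
  D: 1 alternative(s)
  E: 1 alternative(s)
  S: 3 alternative(s)
  B: 3 alternative(s)
Sum: 3 + 2 + 2 + 1 + 1 + 3 + 3 = 15

15


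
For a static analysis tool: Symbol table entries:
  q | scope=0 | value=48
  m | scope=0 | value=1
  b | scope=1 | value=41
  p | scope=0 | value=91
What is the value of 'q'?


Searching symbol table for 'q':
  q | scope=0 | value=48 <- MATCH
  m | scope=0 | value=1
  b | scope=1 | value=41
  p | scope=0 | value=91
Found 'q' at scope 0 with value 48

48


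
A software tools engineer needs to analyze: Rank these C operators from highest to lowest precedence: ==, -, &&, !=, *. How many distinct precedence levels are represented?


Looking up precedence for each operator:
  == -> precedence 3
  - -> precedence 5
  && -> precedence 2
  != -> precedence 3
  * -> precedence 6
Sorted highest to lowest: *, -, ==, !=, &&
Distinct precedence values: [6, 5, 3, 2]
Number of distinct levels: 4

4


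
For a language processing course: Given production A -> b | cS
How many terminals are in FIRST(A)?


Production: A -> b | cS
Examining each alternative for leading terminals:
  A -> b : first terminal = 'b'
  A -> cS : first terminal = 'c'
FIRST(A) = {b, c}
Count: 2

2


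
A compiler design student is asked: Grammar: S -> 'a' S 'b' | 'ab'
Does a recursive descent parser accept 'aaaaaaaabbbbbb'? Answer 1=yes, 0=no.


Grammar accepts strings of the form a^n b^n (n >= 1)
Word: 'aaaaaaaabbbbbb'
Counting: 8 a's and 6 b's
Check: 8 == 6? No
Mismatch: a-count != b-count
Rejected

0


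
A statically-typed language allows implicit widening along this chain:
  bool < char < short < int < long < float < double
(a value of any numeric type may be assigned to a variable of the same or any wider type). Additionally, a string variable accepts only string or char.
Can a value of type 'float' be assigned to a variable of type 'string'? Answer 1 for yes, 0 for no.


Target variable type: string
Source value type: float
Rule: string accepts only {string, char}
  source 'float' in {string, char}? No
Result: 0

0


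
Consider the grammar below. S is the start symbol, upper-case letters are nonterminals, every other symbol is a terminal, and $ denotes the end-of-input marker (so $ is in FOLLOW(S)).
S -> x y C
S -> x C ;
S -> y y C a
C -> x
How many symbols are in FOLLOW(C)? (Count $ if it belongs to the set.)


S is the start symbol and does not occur in any rule body, so FOLLOW(S) = {$}.
Examining every occurrence of C in a rule body:
  S -> x y C : C is at the right end -> add FOLLOW(S) = {$}
  S -> x C ; : C is followed by terminal ';' -> add ';'
  S -> y y C a : C is followed by terminal 'a' -> add 'a'
  C -> x : C does not occur in the body -> contributes nothing
FOLLOW(C) = {;, a, $}
Count: 3

3


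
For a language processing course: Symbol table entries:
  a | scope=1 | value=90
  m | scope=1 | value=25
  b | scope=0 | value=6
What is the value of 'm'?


Searching symbol table for 'm':
  a | scope=1 | value=90
  m | scope=1 | value=25 <- MATCH
  b | scope=0 | value=6
Found 'm' at scope 1 with value 25

25


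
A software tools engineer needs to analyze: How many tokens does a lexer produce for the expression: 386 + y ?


Scanning '386 + y'
Token 1: '386' -> integer_literal
Token 2: '+' -> operator
Token 3: 'y' -> identifier
Total tokens: 3

3


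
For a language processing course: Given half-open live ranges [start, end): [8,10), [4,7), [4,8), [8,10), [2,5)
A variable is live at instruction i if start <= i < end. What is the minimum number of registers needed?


Live ranges:
  Var0: [8, 10)
  Var1: [4, 7)
  Var2: [4, 8)
  Var3: [8, 10)
  Var4: [2, 5)
Sweep-line events (position, delta, active):
  pos=2 start -> active=1
  pos=4 start -> active=2
  pos=4 start -> active=3
  pos=5 end -> active=2
  pos=7 end -> active=1
  pos=8 end -> active=0
  pos=8 start -> active=1
  pos=8 start -> active=2
  pos=10 end -> active=1
  pos=10 end -> active=0
Maximum simultaneous active: 3
Minimum registers needed: 3

3


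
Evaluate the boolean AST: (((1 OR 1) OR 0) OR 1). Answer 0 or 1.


Step 1: Evaluate inner node
  1 OR 1 = 1
Step 2: Evaluate next node
  1 OR 0 = 1
Step 3: Evaluate root node
  1 OR 1 = 1

1


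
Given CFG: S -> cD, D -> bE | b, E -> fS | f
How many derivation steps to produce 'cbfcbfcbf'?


Grammar: S -> cD, D -> bE | b, E -> fS | f
Deriving 'cbfcbfcbf':
Step 1: S -> cD => cD
Step 2: D -> bE => cbE
Step 3: E -> fS => cbfS
Step 4: S -> cD => cbfcD
Step 5: D -> bE => cbfcbE
Step 6: E -> fS => cbfcbfS
Step 7: S -> cD => cbfcbfcD
Step 8: D -> bE => cbfcbfcbE
Step 9: E -> f => cbfcbfcbf
Total derivation steps: 9

9


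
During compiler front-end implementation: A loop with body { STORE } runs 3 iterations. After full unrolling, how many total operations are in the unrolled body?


Loop body operations: STORE (1 op per iteration)
Unrolling 3 iterations:
  Iteration 1: STORE (1 ops)
  Iteration 2: STORE (1 ops)
  Iteration 3: STORE (1 ops)
Total: 3 iterations * 1 ops/iter = 3 operations

3


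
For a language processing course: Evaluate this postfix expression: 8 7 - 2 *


Processing tokens left to right:
Push 8, Push 7
Pop 8 and 7, compute 8 - 7 = 1, push 1
Push 2
Pop 1 and 2, compute 1 * 2 = 2, push 2
Stack result: 2

2


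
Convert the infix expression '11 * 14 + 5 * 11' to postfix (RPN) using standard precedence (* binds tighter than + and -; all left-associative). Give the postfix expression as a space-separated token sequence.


Applying the shunting-yard algorithm:
  Operand 11 -> output
  Push '*' onto operator stack -> op-stack: [*]
  Operand 14 -> output
  See '+' (prec 1); top '*' (prec 2) >= it -> pop '*' to output
  Push '+' onto operator stack -> op-stack: [+]
  Operand 5 -> output
  Push '*' onto operator stack -> op-stack: [+, *]
  Operand 11 -> output
  End of input: pop '*' to output
  End of input: pop '+' to output
Postfix result: 11 14 * 5 11 * +

11 14 * 5 11 * +


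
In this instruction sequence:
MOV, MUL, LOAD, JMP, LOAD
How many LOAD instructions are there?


Scanning instruction sequence for LOAD:
  Position 1: MOV
  Position 2: MUL
  Position 3: LOAD <- MATCH
  Position 4: JMP
  Position 5: LOAD <- MATCH
Matches at positions: [3, 5]
Total LOAD count: 2

2


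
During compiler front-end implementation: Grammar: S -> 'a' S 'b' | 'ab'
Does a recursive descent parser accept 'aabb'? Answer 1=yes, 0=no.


Grammar accepts strings of the form a^n b^n (n >= 1)
Word: 'aabb'
Counting: 2 a's and 2 b's
Check: 2 == 2? Yes
Derivation (S -> aSb applied 1 time(s), then S -> ab): S => aSb => aabb
Accepted

1


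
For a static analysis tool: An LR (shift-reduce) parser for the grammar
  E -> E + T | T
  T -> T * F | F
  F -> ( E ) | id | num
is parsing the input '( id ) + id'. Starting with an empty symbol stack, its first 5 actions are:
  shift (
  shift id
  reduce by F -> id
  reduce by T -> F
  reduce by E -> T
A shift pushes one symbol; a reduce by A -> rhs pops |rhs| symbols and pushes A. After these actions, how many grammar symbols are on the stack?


Tracking the symbol stack through each action:
  Action 1: shift '(' : push -> stack = [(] (size 1)
  Action 2: shift 'id' : push -> stack = [(, id] (size 2)
  Action 3: reduce by F -> id : pop 1, push F -> stack = [(, F] (size 2)
  Action 4: reduce by T -> F : pop 1, push T -> stack = [(, T] (size 2)
  Action 5: reduce by E -> T : pop 1, push E -> stack = [(, E] (size 2)
Final stack size: 2

2


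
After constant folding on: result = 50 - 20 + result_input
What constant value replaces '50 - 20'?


Identifying constant sub-expression:
  Original: result = 50 - 20 + result_input
  50 and 20 are both compile-time constants
  Evaluating: 50 - 20 = 30
  After folding: result = 30 + result_input

30


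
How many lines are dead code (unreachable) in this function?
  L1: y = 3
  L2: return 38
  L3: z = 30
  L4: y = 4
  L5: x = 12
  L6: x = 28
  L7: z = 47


Analyzing control flow:
  L1: reachable (before return)
  L2: reachable (return statement)
  L3: DEAD (after return at L2)
  L4: DEAD (after return at L2)
  L5: DEAD (after return at L2)
  L6: DEAD (after return at L2)
  L7: DEAD (after return at L2)
Return at L2, total lines = 7
Dead lines: L3 through L7
Count: 5

5


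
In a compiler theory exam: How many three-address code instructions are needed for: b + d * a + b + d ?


Expression: b + d * a + b + d
Generating three-address code (respecting * over +/- precedence):
  Instruction 1: t1 = d * a
  Instruction 2: t2 = b + t1
  Instruction 3: t3 = t2 + b
  Instruction 4: t4 = t3 + d
Total instructions: 4

4


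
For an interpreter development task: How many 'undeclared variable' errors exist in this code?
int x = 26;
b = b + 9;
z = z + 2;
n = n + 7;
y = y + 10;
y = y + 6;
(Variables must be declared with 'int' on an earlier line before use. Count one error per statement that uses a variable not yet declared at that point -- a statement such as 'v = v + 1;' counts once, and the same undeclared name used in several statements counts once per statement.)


Scanning code line by line:
  Line 1: declare 'x' -> declared = ['x']
  Line 2: use 'b' -> ERROR (undeclared)
  Line 3: use 'z' -> ERROR (undeclared)
  Line 4: use 'n' -> ERROR (undeclared)
  Line 5: use 'y' -> ERROR (undeclared)
  Line 6: use 'y' -> ERROR (undeclared)
Total undeclared variable errors: 5

5


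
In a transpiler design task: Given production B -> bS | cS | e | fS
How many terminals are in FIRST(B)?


Production: B -> bS | cS | e | fS
Examining each alternative for leading terminals:
  B -> bS : first terminal = 'b'
  B -> cS : first terminal = 'c'
  B -> e : first terminal = 'e'
  B -> fS : first terminal = 'f'
FIRST(B) = {b, c, e, f}
Count: 4

4


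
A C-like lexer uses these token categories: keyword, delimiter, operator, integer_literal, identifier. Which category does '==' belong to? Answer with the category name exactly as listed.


Token: '=='
Checking categories:
  identifier: no
  integer_literal: no
  operator: YES
  keyword: no
  delimiter: no
Category: operator

operator


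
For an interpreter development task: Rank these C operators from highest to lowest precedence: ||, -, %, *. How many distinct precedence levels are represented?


Looking up precedence for each operator:
  || -> precedence 1
  - -> precedence 5
  % -> precedence 6
  * -> precedence 6
Sorted highest to lowest: %, *, -, ||
Distinct precedence values: [6, 5, 1]
Number of distinct levels: 3

3


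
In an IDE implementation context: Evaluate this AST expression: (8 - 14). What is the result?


Expression: (8 - 14)
Evaluating step by step:
  8 - 14 = -6
Result: -6

-6


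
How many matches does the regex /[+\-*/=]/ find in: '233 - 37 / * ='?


Pattern: /[+\-*/=]/ (operators)
Input: '233 - 37 / * ='
Scanning for matches:
  Match 1: '-'
  Match 2: '/'
  Match 3: '*'
  Match 4: '='
Total matches: 4

4


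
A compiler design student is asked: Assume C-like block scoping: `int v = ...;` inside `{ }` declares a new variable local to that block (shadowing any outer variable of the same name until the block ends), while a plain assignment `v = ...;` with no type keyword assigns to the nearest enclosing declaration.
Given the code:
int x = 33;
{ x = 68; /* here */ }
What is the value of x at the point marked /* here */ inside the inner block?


Analyzing scoping rules:
Outer scope: declares x = 33
Inner block: 'x = 68;' has no type keyword, so it is an assignment to the outer x (no shadowing)
Inside the block, after the assignment -> 68
Result: 68

68


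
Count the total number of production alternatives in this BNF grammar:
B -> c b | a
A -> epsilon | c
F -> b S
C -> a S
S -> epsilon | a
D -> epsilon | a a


Counting alternatives per rule:
  B: 2 alternative(s)
  A: 2 alternative(s)
  F: 1 alternative(s)
  C: 1 alternative(s)
  S: 2 alternative(s)
  D: 2 alternative(s)
Sum: 2 + 2 + 1 + 1 + 2 + 2 = 10

10


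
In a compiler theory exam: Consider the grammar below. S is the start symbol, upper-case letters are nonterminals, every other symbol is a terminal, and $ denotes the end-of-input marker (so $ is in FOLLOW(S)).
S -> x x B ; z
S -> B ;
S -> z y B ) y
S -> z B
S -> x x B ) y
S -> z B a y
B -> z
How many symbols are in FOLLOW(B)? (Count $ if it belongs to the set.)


S is the start symbol and does not occur in any rule body, so FOLLOW(S) = {$}.
Examining every occurrence of B in a rule body:
  S -> x x B ; z : B is followed by terminal ';' -> add ';'
  S -> B ; : B is followed by terminal ';' -> add ';' (already in the set)
  S -> z y B ) y : B is followed by terminal ')' -> add ')'
  S -> z B : B is at the right end -> add FOLLOW(S) = {$}
  S -> x x B ) y : B is followed by terminal ')' -> add ')' (already in the set)
  S -> z B a y : B is followed by terminal 'a' -> add 'a'
  B -> z : B does not occur in the body -> contributes nothing
FOLLOW(B) = {), ;, a, $}
Count: 4

4


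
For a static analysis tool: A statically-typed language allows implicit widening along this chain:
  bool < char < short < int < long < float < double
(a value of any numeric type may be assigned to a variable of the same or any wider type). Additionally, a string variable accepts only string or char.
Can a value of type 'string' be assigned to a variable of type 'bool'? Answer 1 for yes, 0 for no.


Target variable type: bool
Source value type: string
Rule: string cannot widen to any numeric type
Result: 0

0


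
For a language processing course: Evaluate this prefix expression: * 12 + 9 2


Parsing prefix expression: * 12 + 9 2
Step 1: Innermost operation '+ 9 2'
  9 + 2 = 11
Step 2: Outer operation '* 12 [11]'
  12 * 11 = 132

132


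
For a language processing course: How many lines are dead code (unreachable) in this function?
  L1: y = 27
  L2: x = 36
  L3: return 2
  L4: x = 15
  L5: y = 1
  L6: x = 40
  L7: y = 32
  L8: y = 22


Analyzing control flow:
  L1: reachable (before return)
  L2: reachable (before return)
  L3: reachable (return statement)
  L4: DEAD (after return at L3)
  L5: DEAD (after return at L3)
  L6: DEAD (after return at L3)
  L7: DEAD (after return at L3)
  L8: DEAD (after return at L3)
Return at L3, total lines = 8
Dead lines: L4 through L8
Count: 5

5


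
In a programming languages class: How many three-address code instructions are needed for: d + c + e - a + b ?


Expression: d + c + e - a + b
Generating three-address code (respecting * over +/- precedence):
  Instruction 1: t1 = d + c
  Instruction 2: t2 = t1 + e
  Instruction 3: t3 = t2 - a
  Instruction 4: t4 = t3 + b
Total instructions: 4

4


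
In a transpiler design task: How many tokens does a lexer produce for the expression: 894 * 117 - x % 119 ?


Scanning '894 * 117 - x % 119'
Token 1: '894' -> integer_literal
Token 2: '*' -> operator
Token 3: '117' -> integer_literal
Token 4: '-' -> operator
Token 5: 'x' -> identifier
Token 6: '%' -> operator
Token 7: '119' -> integer_literal
Total tokens: 7

7


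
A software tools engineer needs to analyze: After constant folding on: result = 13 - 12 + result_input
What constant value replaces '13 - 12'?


Identifying constant sub-expression:
  Original: result = 13 - 12 + result_input
  13 and 12 are both compile-time constants
  Evaluating: 13 - 12 = 1
  After folding: result = 1 + result_input

1


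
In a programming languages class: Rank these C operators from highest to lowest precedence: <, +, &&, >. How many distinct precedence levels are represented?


Looking up precedence for each operator:
  < -> precedence 4
  + -> precedence 5
  && -> precedence 2
  > -> precedence 4
Sorted highest to lowest: +, <, >, &&
Distinct precedence values: [5, 4, 2]
Number of distinct levels: 3

3


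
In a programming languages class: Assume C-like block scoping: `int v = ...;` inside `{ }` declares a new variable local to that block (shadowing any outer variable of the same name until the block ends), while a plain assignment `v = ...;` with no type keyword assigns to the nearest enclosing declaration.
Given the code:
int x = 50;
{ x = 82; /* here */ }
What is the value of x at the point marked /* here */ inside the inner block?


Analyzing scoping rules:
Outer scope: declares x = 50
Inner block: 'x = 82;' has no type keyword, so it is an assignment to the outer x (no shadowing)
Inside the block, after the assignment -> 82
Result: 82

82
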